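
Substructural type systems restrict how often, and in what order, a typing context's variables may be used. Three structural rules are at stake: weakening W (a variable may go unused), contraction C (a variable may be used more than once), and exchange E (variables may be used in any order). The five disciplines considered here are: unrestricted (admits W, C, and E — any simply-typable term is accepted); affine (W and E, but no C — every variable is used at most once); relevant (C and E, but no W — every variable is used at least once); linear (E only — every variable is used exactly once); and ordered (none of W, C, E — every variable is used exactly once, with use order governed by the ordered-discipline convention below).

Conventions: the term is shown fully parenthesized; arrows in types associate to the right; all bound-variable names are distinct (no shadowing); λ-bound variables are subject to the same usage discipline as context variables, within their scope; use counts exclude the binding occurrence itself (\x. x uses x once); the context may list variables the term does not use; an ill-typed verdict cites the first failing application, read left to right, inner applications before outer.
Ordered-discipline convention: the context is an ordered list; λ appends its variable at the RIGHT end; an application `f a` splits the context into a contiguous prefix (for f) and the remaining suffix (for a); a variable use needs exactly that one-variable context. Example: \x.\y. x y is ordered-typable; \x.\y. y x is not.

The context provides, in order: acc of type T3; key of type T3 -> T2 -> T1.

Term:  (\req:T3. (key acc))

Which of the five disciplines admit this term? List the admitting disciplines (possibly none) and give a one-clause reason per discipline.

admitted in: affine, unrestricted
variable uses: acc ×1, key ×1, req (λ-bound) ×0
order of uses: key, acc
typing: the term checks, with type T3 -> T2 -> T1
ordered: ✗ — needs weakening: req unused
linear: ✗ — needs weakening: req unused
affine: ✓ — none of acc, key, req used more than once
relevant: ✗ — needs weakening: req unused
unrestricted: ✓ — typability at T3 -> T2 -> T1 is all that's needed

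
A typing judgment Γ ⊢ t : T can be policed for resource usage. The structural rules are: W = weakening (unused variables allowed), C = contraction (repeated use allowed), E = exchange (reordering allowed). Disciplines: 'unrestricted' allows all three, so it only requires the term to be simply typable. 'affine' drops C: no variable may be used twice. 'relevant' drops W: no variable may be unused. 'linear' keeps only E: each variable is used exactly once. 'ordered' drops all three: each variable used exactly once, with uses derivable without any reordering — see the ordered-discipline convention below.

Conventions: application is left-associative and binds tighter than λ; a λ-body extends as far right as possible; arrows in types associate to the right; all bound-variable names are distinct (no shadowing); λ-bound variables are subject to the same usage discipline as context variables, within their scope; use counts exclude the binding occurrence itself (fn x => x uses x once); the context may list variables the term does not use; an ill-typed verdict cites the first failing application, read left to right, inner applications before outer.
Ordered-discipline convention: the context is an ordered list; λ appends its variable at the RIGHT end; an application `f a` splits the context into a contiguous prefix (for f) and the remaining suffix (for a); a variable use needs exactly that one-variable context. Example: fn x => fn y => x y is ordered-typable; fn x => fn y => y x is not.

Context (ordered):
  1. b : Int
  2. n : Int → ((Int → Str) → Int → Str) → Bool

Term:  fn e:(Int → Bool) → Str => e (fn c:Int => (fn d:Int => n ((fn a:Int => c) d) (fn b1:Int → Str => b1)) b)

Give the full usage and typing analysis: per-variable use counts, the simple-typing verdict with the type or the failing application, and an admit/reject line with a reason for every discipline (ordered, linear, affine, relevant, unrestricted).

usage: b: 1×, n: 1×, e (λ-bound): 1×, c (λ-bound): 1×, d (λ-bound): 1×, a (λ-bound): 0×, b1 (λ-bound): 1×
left-to-right use order: e, n, c, d, b1, b
typing: well-typed at ((Int → Bool) → Str) → Str
ordered ✗ (unused: a — weakening required)
linear ✗ (unused: a — weakening required)
affine ✓ (none of b, n, e, c, d, a, b1 used more than once)
relevant ✗ (unused: a — weakening required)
unrestricted ✓ (well-typed at ((Int → Bool) → Str) → Str; no restrictions here)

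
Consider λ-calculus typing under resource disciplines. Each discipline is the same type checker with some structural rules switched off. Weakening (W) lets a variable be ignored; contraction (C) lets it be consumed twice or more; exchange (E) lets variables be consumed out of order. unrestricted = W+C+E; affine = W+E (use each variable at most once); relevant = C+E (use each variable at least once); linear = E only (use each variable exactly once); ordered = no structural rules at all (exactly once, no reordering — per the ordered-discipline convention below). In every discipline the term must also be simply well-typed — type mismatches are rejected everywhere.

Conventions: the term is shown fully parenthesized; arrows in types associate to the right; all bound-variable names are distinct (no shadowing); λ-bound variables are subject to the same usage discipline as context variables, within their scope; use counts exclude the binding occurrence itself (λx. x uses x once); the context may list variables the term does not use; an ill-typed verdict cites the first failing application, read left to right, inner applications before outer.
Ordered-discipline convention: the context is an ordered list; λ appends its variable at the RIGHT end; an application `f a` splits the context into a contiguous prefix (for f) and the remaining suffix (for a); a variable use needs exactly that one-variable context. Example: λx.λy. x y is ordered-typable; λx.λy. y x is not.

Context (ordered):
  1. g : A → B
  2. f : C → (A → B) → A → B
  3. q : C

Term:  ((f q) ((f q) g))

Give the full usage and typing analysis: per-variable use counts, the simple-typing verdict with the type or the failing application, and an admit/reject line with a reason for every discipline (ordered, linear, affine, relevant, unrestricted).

variable uses: g=1; f=2; q=2
order of uses: f, q, f, q, g
typing: well-typed at A → B
ordered: ✗, uses contraction: f ×2, q ×2
linear: ✗, uses contraction: f ×2, q ×2
affine: ✗, uses contraction: f ×2, q ×2
relevant: ✓, none of g, f, q goes unused
unrestricted: ✓, type-checks (A → B) and nothing is barred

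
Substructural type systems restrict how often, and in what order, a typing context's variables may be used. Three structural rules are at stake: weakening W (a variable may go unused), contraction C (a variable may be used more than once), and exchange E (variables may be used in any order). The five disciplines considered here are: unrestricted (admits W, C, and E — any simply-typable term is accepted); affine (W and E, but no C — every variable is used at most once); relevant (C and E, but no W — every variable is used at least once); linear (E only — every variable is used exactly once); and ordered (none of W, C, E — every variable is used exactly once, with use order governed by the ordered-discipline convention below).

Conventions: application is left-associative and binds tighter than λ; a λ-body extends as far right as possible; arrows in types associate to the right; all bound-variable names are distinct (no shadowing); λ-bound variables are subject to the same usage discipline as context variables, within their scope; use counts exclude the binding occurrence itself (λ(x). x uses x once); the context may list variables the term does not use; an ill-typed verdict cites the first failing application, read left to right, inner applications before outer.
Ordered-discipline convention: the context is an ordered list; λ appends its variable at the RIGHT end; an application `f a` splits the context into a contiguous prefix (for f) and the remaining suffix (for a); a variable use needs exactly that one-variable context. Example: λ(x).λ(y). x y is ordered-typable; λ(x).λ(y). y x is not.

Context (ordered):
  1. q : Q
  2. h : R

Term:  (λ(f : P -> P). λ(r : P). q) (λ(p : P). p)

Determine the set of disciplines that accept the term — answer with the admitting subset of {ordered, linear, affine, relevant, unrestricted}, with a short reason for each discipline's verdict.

admitting disciplines: affine, unrestricted
counts: q=1; h=0; f (λ-bound)=0; r (λ-bound)=0; p (λ-bound)=1
use order (left to right): q, p
typing: the term checks, with type P -> Q
ordered: ✗, unused: h, f, r — weakening required
linear: ✗, unused: h, f, r — weakening required
affine: ✓, none of q, h, f, r, p used more than once
relevant: ✗, unused: h, f, r — weakening required
unrestricted: ✓, simply typable at P -> Q; W, C, E all held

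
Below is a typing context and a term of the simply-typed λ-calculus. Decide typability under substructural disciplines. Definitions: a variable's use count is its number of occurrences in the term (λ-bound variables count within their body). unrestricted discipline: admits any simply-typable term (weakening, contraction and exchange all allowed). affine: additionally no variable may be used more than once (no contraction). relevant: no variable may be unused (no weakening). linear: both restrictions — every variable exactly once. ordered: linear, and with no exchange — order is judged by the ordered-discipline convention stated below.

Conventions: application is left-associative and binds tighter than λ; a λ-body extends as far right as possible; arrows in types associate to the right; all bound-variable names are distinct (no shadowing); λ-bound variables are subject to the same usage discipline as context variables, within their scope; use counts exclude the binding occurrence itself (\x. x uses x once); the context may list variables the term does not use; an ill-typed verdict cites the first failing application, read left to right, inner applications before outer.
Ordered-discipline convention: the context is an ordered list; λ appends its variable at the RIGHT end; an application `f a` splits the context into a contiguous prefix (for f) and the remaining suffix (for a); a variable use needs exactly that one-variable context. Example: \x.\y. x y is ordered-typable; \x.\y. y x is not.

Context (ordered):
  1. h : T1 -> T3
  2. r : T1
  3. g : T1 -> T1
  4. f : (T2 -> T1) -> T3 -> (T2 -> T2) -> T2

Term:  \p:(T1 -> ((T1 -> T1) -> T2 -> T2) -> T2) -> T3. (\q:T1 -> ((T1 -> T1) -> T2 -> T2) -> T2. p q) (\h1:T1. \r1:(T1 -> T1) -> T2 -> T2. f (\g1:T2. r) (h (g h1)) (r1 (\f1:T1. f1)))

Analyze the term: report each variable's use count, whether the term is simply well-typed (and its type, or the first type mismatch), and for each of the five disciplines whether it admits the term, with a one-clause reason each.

counts: h: 1; r: 1; g: 1; f: 1; p [bound]: 1; q [bound]: 1; h1 [bound]: 1; r1 [bound]: 1; g1 [bound]: 0; f1 [bound]: 1
uses in reading order: p, q, f, r, h, g, h1, r1, f1
typing: well-typed at ((T1 -> ((T1 -> T1) -> T2 -> T2) -> T2) -> T3) -> T3
ordered ✗ (g1 left unused)
linear ✗ (g1 left unused)
affine ✓ (at most one use each (h, r, g, f, p, q, h1, r1, g1, f1))
relevant ✗ (g1 left unused)
unrestricted ✓ (well-typed at ((T1 -> ((T1 -> T1) -> T2 -> T2) -> T2) -> T3) -> T3; no restrictions here)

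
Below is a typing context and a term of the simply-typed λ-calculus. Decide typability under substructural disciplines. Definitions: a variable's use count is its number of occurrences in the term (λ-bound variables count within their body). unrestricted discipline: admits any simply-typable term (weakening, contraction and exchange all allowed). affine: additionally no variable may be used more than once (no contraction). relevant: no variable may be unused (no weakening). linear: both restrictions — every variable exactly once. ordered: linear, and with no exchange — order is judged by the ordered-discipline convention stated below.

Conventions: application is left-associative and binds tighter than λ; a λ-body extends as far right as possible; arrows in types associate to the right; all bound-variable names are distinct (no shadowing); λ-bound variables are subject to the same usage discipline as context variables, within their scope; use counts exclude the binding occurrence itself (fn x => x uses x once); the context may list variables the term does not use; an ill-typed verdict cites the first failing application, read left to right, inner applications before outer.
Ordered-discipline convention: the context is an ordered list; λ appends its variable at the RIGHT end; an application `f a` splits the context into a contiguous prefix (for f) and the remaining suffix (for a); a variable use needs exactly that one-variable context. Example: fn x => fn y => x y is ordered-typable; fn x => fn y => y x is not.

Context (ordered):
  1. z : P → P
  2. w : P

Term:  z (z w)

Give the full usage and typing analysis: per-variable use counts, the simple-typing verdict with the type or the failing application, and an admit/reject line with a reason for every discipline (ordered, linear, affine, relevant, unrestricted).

use counts: z=2; w=1
uses in reading order: z, z, w
typing: well-typed at P
ordered: ✗ — z ×2 used more than once (contraction)
linear: ✗ — z ×2 used more than once (contraction)
affine: ✗ — z ×2 used more than once (contraction)
relevant: ✓ — none of z, w goes unused
unrestricted: ✓ — simply typable at P; W, C, E all held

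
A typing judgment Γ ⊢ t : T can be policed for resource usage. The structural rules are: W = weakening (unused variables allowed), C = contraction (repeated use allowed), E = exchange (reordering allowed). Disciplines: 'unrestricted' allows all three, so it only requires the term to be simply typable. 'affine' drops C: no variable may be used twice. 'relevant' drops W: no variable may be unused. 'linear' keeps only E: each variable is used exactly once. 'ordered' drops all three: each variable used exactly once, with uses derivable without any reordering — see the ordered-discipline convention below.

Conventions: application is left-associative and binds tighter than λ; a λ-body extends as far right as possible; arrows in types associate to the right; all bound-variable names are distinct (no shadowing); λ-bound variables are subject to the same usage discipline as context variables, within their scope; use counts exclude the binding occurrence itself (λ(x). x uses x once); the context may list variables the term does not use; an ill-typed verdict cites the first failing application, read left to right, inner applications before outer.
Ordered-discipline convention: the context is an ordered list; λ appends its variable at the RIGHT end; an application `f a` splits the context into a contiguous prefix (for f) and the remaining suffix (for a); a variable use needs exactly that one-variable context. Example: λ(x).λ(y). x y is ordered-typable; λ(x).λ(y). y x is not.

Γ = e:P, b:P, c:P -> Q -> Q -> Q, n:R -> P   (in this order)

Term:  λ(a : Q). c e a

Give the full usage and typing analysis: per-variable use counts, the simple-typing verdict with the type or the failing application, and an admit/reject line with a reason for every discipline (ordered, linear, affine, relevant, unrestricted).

use counts: e: 1×, b: 0×, c: 1×, n: 0×, a (bound): 1×
left-to-right use order: c, e, a
typing: the term checks, with type Q -> Q -> Q
ordered ✗ (b, n never used (weakening))
linear ✗ (b, n never used (weakening))
affine ✓ (e, b, c, n, a: no repeats, contraction unneeded)
relevant ✗ (b, n never used (weakening))
unrestricted ✓ (type-checks (Q -> Q -> Q) and nothing is barred)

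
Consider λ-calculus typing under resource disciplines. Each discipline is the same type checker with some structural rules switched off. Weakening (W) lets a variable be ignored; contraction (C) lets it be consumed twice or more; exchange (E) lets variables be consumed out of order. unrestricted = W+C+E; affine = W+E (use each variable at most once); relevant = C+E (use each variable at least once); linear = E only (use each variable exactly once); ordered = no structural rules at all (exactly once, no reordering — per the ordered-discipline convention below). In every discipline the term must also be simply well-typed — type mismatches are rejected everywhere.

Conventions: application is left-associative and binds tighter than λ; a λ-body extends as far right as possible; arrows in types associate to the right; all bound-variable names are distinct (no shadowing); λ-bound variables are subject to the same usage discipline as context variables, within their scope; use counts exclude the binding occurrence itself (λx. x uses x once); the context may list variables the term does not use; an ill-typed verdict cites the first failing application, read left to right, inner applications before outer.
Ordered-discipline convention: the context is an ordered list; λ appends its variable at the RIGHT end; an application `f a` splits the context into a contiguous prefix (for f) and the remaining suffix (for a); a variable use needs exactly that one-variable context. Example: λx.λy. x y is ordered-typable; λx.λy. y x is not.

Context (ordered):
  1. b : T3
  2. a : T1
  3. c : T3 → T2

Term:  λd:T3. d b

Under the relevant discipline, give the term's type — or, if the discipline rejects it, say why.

not well-typed under relevant — the type mismatch rejects it
variable uses: b=1, a=0, c=0, d (λ-bound)=1
order of uses: d, b
typing: ill-typed: can't apply a value of type T3
all disciplines: ordered ✗ | linear ✗ | affine ✗ | relevant ✗ | unrestricted ✗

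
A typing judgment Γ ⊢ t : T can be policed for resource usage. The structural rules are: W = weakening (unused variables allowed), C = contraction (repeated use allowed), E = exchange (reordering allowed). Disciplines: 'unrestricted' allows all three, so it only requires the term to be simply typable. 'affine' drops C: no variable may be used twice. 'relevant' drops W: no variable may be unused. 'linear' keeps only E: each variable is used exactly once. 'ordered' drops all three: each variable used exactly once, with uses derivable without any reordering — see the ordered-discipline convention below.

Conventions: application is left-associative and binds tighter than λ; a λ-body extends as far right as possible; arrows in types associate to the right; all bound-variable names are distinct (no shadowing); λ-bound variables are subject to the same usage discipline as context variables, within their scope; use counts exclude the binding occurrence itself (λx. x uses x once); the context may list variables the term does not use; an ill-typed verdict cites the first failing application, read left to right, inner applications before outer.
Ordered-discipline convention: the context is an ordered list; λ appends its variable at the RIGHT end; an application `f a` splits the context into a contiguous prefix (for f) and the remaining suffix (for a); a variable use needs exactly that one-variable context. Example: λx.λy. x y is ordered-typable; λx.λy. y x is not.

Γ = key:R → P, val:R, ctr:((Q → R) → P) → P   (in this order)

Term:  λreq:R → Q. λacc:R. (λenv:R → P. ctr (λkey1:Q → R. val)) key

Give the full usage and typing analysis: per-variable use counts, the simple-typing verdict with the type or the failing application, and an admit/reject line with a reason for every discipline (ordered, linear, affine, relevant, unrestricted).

usage: key ×1, val ×1, ctr ×1, req [bound] ×0, acc [bound] ×0, env [bound] ×0, key1 [bound] ×0
order of uses: ctr, val, key
typing: ill-typed: an argument (Q → R) → R mismatches the expected (Q → R) → P
ordered ✗ (the type mismatch rejects it)
linear ✗ (not simply typable)
affine ✗ (fails simple typing)
relevant ✗ (a type mismatch blocks all five)
unrestricted ✗ (the type mismatch rejects it)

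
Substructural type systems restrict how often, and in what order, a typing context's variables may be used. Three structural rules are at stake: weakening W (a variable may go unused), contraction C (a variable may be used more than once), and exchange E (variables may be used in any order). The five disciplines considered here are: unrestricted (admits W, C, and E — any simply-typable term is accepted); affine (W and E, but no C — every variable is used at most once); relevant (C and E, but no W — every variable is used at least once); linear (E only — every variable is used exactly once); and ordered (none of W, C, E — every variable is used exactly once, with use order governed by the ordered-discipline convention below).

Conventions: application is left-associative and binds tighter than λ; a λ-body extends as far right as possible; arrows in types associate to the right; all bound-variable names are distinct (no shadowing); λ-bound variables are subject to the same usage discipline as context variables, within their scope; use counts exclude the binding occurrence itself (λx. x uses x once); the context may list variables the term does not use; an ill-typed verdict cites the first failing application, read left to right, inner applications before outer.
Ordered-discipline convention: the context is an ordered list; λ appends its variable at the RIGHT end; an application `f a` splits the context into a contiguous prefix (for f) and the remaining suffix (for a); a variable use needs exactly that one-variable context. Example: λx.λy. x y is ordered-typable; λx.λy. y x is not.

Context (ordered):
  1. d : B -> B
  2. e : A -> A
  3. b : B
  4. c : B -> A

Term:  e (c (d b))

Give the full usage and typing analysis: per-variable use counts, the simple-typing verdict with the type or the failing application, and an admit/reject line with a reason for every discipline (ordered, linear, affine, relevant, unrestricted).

usage: d ×1, e ×1, b ×1, c ×1
order of uses: e, c, d, b
typing: well-typed — term : A
ordered: ✗ — needs exchange: uses follow e, c, d, b
linear: ✓ — each of d, e, b, c used exactly once
affine: ✓ — d, e, b, c: no repeats, contraction unneeded
relevant: ✓ — none of d, e, b, c goes unused
unrestricted: ✓ — type-checks (A) and nothing is barred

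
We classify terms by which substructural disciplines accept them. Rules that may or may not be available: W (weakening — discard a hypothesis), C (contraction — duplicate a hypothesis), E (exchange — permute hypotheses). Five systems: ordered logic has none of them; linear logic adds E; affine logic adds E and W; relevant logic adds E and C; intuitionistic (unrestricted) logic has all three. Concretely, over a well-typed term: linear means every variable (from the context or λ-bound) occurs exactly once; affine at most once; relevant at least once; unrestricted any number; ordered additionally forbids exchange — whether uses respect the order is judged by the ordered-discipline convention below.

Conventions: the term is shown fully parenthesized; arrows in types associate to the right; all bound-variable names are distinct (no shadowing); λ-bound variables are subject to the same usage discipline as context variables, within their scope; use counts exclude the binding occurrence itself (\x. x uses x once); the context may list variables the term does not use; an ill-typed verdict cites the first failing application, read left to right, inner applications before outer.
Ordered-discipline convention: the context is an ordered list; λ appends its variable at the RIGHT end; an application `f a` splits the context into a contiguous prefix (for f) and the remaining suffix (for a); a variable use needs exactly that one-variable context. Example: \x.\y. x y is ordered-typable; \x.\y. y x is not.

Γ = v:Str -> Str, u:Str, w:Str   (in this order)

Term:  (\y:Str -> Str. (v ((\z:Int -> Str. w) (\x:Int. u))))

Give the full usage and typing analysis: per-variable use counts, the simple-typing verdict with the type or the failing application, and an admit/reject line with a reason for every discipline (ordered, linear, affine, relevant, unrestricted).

counts: v ×1, u ×1, w ×1, y [bound] ×0, z [bound] ×0, x [bound] ×0
uses in reading order: v, w, u
typing: the term checks, with type (Str -> Str) -> Str
ordered: ✗ — y, z, x never used (weakening)
linear: ✗ — y, z, x never used (weakening)
affine: ✓ — no duplicate uses among v, u, w, y, z, x
relevant: ✗ — y, z, x never used (weakening)
unrestricted: ✓ — typability at (Str -> Str) -> Str is all that's needed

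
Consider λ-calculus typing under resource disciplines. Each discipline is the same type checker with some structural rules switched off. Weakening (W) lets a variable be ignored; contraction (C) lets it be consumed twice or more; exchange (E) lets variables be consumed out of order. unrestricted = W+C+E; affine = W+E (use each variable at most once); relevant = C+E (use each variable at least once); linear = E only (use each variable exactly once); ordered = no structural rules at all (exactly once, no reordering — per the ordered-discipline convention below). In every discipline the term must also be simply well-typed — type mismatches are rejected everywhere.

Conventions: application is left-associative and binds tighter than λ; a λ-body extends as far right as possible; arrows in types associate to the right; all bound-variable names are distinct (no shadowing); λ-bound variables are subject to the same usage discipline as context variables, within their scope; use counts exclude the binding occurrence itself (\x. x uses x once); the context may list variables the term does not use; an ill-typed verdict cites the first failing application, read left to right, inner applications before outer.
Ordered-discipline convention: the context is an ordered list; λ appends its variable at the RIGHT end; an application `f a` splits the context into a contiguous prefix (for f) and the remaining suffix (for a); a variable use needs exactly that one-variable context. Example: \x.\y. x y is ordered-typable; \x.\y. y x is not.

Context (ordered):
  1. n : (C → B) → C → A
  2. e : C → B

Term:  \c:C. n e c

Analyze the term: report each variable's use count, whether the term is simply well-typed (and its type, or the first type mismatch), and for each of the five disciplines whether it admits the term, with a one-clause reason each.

usage: n: 1×, e: 1×, c [bound]: 1×
use order (left to right): n, e, c
typing: the term checks, with type C → A
ordered: ✓ — n, e, c: once each, no exchange needed
linear: ✓ — each of n, e, c used exactly once
affine: ✓ — at most one use each (n, e, c)
relevant: ✓ — none of n, e, c goes unused
unrestricted: ✓ — simply typable at C → A; W, C, E all held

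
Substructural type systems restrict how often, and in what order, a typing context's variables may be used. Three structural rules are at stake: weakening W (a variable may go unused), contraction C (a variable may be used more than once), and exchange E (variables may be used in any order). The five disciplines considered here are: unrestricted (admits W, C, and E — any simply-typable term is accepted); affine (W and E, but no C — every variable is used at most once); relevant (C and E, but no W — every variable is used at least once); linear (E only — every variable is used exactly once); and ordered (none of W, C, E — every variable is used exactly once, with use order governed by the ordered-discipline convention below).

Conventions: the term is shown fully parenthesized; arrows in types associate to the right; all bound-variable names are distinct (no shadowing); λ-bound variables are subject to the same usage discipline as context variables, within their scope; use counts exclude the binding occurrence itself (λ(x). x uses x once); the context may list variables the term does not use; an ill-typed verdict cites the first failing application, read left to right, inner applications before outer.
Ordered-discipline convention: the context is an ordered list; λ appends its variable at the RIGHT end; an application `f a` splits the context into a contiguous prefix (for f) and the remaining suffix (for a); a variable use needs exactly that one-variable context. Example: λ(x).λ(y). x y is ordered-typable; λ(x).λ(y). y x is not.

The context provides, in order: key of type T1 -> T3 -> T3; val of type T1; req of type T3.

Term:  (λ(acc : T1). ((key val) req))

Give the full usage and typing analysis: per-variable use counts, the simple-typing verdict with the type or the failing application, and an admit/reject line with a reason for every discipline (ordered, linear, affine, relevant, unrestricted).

use counts: key=1, val=1, req=1, acc (bound)=0
uses in reading order: key, val, req
typing: well-typed at T1 -> T3
ordered ✗ (acc never used (weakening))
linear ✗ (acc never used (weakening))
affine ✓ (no duplicate uses among key, val, req, acc)
relevant ✗ (acc never used (weakening))
unrestricted ✓ (well-typed at T1 -> T3; no restrictions here)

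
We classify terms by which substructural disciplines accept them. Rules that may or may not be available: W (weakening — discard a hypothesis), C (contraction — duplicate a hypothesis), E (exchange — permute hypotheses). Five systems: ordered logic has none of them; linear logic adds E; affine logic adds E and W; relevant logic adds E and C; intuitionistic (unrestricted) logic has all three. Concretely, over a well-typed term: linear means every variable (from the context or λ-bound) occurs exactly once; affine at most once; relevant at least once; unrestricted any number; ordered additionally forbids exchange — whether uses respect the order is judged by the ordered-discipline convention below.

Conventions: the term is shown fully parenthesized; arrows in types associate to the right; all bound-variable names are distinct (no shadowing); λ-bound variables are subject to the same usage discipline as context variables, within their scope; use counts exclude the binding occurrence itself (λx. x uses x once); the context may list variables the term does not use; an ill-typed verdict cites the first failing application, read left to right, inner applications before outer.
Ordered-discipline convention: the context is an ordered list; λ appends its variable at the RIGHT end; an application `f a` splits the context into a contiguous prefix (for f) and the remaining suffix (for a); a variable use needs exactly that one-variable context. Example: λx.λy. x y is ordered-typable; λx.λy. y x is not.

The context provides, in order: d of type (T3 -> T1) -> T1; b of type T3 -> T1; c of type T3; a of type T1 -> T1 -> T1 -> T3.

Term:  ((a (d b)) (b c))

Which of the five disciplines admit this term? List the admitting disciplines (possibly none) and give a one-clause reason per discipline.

admitted in: relevant, unrestricted
usage: d: 1×; b: 2×; c: 1×; a: 1×
use order (left to right): a, d, b, b, c
typing: well-typed — term : T1 -> T3
ordered: ✗ — repeated use of b ×2
linear: ✗ — repeated use of b ×2
affine: ✗ — repeated use of b ×2
relevant: ✓ — d, b, c, a: all used, weakening unneeded
unrestricted: ✓ — type-checks (T1 -> T3) and nothing is barred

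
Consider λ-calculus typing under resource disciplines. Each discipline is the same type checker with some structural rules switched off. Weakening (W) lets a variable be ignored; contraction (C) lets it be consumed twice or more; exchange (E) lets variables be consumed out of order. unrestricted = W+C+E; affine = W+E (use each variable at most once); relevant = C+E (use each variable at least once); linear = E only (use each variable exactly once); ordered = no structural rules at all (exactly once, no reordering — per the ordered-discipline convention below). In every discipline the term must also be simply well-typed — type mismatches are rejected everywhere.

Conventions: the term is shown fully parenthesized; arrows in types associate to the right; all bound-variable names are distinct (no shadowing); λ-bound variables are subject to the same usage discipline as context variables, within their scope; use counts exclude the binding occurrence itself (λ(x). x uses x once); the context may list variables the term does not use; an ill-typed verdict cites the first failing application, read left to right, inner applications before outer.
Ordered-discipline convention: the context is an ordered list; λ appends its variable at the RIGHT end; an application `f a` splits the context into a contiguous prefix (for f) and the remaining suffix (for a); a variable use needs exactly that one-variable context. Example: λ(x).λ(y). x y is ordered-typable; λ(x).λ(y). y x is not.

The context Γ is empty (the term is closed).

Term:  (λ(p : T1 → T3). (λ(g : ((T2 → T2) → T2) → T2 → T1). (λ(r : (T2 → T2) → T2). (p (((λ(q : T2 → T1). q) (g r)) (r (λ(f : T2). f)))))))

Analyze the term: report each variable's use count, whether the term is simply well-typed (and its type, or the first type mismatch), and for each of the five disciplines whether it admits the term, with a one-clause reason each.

usage: p [bound]: 1; g [bound]: 1; r [bound]: 2; q [bound]: 1; f [bound]: 1
uses in reading order: p, q, g, r, r, f
typing: the term checks, with type (T1 → T3) → (((T2 → T2) → T2) → T2 → T1) → ((T2 → T2) → T2) → T3
ordered: ✗ — uses contraction: r ×2
linear: ✗ — uses contraction: r ×2
affine: ✗ — uses contraction: r ×2
relevant: ✓ — p, g, r, q, f: all used, weakening unneeded
unrestricted: ✓ — type-checks ((T1 → T3) → (((T2 → T2) → T2) → T2 → T1) → ((T2 → T2) → T2) → T3) and nothing is barred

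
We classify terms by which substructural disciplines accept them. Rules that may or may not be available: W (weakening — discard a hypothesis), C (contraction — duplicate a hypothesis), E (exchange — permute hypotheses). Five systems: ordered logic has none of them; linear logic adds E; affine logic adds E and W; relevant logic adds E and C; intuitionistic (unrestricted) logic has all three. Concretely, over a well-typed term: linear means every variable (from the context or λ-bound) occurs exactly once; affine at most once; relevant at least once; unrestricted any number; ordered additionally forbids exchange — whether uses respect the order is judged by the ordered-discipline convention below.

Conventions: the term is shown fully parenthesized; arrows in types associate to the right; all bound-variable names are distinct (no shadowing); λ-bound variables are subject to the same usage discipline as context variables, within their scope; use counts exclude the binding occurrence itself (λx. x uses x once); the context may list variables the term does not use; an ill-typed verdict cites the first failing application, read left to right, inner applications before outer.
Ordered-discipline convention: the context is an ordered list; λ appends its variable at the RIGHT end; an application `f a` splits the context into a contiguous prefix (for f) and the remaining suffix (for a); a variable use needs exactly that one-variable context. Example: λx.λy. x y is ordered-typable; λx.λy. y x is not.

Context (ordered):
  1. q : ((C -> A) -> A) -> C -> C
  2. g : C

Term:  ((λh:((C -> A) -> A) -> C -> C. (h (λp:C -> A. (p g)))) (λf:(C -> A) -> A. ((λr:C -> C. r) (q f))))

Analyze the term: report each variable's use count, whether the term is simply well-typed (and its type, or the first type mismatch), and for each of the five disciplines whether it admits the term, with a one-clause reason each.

variable uses: q=1; g=1; h [bound]=1; p [bound]=1; f [bound]=1; r [bound]=1
order of uses: h, p, g, r, q, f
typing: ✓ — C -> C
ordered: ✗, no contiguous prefix/suffix split fits h, p, g, r, q, f
linear: ✓, single use per variable (q, g, h, p, f, r)
affine: ✓, q, g, h, p, f, r: no repeats, contraction unneeded
relevant: ✓, q, g, h, p, f, r: all used, weakening unneeded
unrestricted: ✓, type-checks (C -> C) and nothing is barred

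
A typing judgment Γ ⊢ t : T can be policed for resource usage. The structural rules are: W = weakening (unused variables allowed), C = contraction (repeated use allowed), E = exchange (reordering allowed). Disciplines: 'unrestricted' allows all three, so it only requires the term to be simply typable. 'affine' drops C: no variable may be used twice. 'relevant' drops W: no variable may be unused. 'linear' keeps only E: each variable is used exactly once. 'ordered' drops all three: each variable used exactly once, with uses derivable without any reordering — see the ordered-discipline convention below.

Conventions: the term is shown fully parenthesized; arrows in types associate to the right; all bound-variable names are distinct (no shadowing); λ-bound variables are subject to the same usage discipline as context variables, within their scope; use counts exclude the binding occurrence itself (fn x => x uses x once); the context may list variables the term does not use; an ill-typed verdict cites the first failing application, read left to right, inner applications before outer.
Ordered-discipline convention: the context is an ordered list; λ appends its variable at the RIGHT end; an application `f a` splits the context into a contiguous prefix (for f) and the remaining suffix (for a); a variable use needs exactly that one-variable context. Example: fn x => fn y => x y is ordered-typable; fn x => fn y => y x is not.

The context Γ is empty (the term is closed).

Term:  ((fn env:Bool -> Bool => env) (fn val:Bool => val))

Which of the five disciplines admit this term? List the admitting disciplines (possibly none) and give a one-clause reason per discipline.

admitting disciplines: ordered, linear, affine, relevant, unrestricted
variable uses: env (λ-bound): 1; val (λ-bound): 1
order of uses: env, val
typing: ✓ — Bool -> Bool
ordered: ✓ — one use each (env, val); ordered split holds
linear: ✓ — each of env, val used exactly once
affine: ✓ — at most one use each (env, val)
relevant: ✓ — env, val: all used, weakening unneeded
unrestricted: ✓ — simply typable at Bool -> Bool; W, C, E all held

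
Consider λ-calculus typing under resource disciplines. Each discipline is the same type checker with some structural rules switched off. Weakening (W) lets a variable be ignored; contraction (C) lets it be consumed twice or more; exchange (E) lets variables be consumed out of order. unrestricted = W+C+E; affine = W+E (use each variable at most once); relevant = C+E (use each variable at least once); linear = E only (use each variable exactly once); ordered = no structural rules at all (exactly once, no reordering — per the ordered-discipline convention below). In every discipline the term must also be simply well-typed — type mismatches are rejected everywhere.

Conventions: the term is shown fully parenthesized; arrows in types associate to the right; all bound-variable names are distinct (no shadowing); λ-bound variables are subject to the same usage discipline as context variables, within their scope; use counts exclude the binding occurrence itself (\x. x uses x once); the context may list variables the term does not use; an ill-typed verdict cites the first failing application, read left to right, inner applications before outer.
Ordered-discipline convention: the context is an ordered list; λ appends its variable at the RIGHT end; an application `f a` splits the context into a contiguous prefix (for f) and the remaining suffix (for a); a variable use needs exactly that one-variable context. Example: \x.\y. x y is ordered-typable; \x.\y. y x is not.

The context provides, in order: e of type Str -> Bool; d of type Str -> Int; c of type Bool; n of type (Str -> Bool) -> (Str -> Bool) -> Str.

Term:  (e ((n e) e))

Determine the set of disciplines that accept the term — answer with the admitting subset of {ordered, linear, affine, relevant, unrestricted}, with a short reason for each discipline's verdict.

accepted by: unrestricted
variable uses: e=3; d=0; c=0; n=1
order of uses: e, n, e, e
typing: well-typed — term : Bool
ordered: ✗, repeated use of e ×3; needs weakening: d, c unused
linear: ✗, repeated use of e ×3; needs weakening: d, c unused
affine: ✗, repeated use of e ×3
relevant: ✗, needs weakening: d, c unused
unrestricted: ✓, typability at Bool is all that's needed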